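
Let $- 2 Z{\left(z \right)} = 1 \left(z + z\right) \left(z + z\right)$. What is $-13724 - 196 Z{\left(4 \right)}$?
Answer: $-7452$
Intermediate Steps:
$Z{\left(z \right)} = - 2 z^{2}$ ($Z{\left(z \right)} = - \frac{1 \left(z + z\right) \left(z + z\right)}{2} = - \frac{1 \cdot 2 z 2 z}{2} = - \frac{1 \cdot 4 z^{2}}{2} = - \frac{4 z^{2}}{2} = - 2 z^{2}$)
$-13724 - 196 Z{\left(4 \right)} = -13724 - 196 \left(- 2 \cdot 4^{2}\right) = -13724 - 196 \left(\left(-2\right) 16\right) = -13724 - -6272 = -13724 + 6272 = -7452$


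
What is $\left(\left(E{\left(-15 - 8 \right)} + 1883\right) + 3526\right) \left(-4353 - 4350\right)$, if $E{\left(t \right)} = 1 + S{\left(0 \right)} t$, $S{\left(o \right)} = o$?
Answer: $-47083230$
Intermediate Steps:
$E{\left(t \right)} = 1$ ($E{\left(t \right)} = 1 + 0 t = 1 + 0 = 1$)
$\left(\left(E{\left(-15 - 8 \right)} + 1883\right) + 3526\right) \left(-4353 - 4350\right) = \left(\left(1 + 1883\right) + 3526\right) \left(-4353 - 4350\right) = \left(1884 + 3526\right) \left(-8703\right) = 5410 \left(-8703\right) = -47083230$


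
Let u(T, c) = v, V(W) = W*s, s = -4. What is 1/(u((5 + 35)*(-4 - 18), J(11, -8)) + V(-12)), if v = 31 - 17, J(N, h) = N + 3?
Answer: 1/62 ≈ 0.016129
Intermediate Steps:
V(W) = -4*W (V(W) = W*(-4) = -4*W)
J(N, h) = 3 + N
v = 14
u(T, c) = 14
1/(u((5 + 35)*(-4 - 18), J(11, -8)) + V(-12)) = 1/(14 - 4*(-12)) = 1/(14 + 48) = 1/62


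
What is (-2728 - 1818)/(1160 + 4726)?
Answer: -2273/2943 ≈ -0.77234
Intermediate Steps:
(-2728 - 1818)/(1160 + 4726) = -4546/5886 = -4546*1/5886 = -2273/2943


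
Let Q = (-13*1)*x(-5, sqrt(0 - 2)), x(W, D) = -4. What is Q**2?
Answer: 2704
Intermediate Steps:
Q = 52 (Q = -13*1*(-4) = -13*(-4) = 52)
Q**2 = 52**2 = 2704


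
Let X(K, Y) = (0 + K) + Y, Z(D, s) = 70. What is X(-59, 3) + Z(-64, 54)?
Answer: 14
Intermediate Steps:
X(K, Y) = K + Y
X(-59, 3) + Z(-64, 54) = (-59 + 3) + 70 = -56 + 70 = 14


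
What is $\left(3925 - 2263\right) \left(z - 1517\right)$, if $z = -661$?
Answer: $-3619836$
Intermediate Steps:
$\left(3925 - 2263\right) \left(z - 1517\right) = \left(3925 - 2263\right) \left(-661 - 1517\right) = 1662 \left(-2178\right) = -3619836$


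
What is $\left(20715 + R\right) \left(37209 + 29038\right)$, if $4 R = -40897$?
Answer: $\frac{2779922861}{4} \approx 6.9498 \cdot 10^{8}$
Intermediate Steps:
$R = - \frac{40897}{4}$ ($R = \frac{1}{4} \left(-40897\right) = - \frac{40897}{4} \approx -10224.0$)
$\left(20715 + R\right) \left(37209 + 29038\right) = \left(20715 - \frac{40897}{4}\right) \left(37209 + 29038\right) = \frac{41963}{4} \cdot 66247 = \frac{2779922861}{4}$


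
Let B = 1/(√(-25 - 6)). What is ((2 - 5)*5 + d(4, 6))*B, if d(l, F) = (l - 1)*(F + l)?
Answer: -15*I*√31/31 ≈ -2.6941*I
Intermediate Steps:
d(l, F) = (-1 + l)*(F + l)
B = -I*√31/31 (B = 1/(√(-31)) = 1/(I*√31) = -I*√31/31 ≈ -0.17961*I)
((2 - 5)*5 + d(4, 6))*B = ((2 - 5)*5 + (4² - 1*6 - 1*4 + 6*4))*(-I*√31/31) = (-3*5 + (16 - 6 - 4 + 24))*(-I*√31/31) = (-15 + 30)*(-I*√31/31) = 15*(-I*√31/31) = -15*I*√31/31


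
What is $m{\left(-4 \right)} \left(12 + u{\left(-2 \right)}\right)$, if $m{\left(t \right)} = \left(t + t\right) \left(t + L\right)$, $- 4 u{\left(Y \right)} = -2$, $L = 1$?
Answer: $300$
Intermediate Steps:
$u{\left(Y \right)} = \frac{1}{2}$ ($u{\left(Y \right)} = \left(- \frac{1}{4}\right) \left(-2\right) = \frac{1}{2}$)
$m{\left(t \right)} = 2 t \left(1 + t\right)$ ($m{\left(t \right)} = \left(t + t\right) \left(t + 1\right) = 2 t \left(1 + t\right)$)
$m{\left(-4 \right)} \left(12 + u{\left(-2 \right)}\right) = 2 \left(-4\right) \left(1 - 4\right) \left(12 + \frac{1}{2}\right) = 2 \left(-4\right) \left(-3\right) \frac{25}{2} = 24 \cdot \frac{25}{2} = 300$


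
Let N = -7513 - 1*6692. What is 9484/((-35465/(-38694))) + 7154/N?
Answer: 1042522095214/100756065 ≈ 10347.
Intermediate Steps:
N = -14205 (N = -7513 - 6692 = -14205)
9484/((-35465/(-38694))) + 7154/N = 9484/((-35465/(-38694))) + 7154/(-14205) = 9484/((-35465*(-1/38694))) + 7154*(-1/14205) = 9484/(35465/38694) - 7154/14205 = 9484*(38694/35465) - 7154/14205 = 366973896/35465 - 7154/14205 = 1042522095214/100756065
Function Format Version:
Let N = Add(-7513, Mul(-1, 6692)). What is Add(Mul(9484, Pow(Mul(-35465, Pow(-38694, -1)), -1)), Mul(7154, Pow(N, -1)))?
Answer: Rational(1042522095214, 100756065) ≈ 10347.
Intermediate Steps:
N = -14205 (N = Add(-7513, -6692) = -14205)
Add(Mul(9484, Pow(Mul(-35465, Pow(-38694, -1)), -1)), Mul(7154, Pow(N, -1))) = Add(Mul(9484, Pow(Mul(-35465, Pow(-38694, -1)), -1)), Mul(7154, Pow(-14205, -1))) = Add(Mul(9484, Pow(Mul(-35465, Rational(-1, 38694)), -1)), Mul(7154, Rational(-1, 14205))) = Add(Mul(9484, Pow(Rational(35465, 38694), -1)), Rational(-7154, 14205)) = Add(Mul(9484, Rational(38694, 35465)), Rational(-7154, 14205)) = Add(Rational(366973896, 35465), Rational(-7154, 14205)) = Rational(1042522095214, 100756065)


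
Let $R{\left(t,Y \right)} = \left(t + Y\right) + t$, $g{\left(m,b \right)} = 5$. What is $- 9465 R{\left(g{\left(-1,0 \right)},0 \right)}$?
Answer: $-94650$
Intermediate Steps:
$R{\left(t,Y \right)} = Y + 2 t$ ($R{\left(t,Y \right)} = \left(Y + t\right) + t = Y + 2 t$)
$- 9465 R{\left(g{\left(-1,0 \right)},0 \right)} = - 9465 \left(0 + 2 \cdot 5\right) = - 9465 \left(0 + 10\right) = \left(-9465\right) 10 = -94650$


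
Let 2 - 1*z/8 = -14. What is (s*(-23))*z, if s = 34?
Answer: -100096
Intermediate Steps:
z = 128 (z = 16 - 8*(-14) = 16 + 112 = 128)
(s*(-23))*z = (34*(-23))*128 = -782*128 = -100096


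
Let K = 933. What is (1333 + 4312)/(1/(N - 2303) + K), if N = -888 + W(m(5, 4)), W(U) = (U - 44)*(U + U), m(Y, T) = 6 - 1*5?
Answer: 3699733/611488 ≈ 6.0504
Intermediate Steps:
m(Y, T) = 1 (m(Y, T) = 6 - 5 = 1)
W(U) = 2*U*(-44 + U) (W(U) = (-44 + U)*(2*U) = 2*U*(-44 + U))
N = -974 (N = -888 + 2*1*(-44 + 1) = -888 + 2*1*(-43) = -888 - 86 = -974)
(1333 + 4312)/(1/(N - 2303) + K) = (1333 + 4312)/(1/(-974 - 2303) + 933) = 5645/(1/(-3277) + 933) = 5645/(-1/3277 + 933) = 5645/(3057440/3277) = 5645*(3277/3057440) = 3699733/611488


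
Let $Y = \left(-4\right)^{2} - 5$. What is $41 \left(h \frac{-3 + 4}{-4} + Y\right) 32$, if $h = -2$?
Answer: $15088$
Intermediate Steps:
$Y = 11$ ($Y = 16 - 5 = 11$)
$41 \left(h \frac{-3 + 4}{-4} + Y\right) 32 = 41 \left(- 2 \frac{-3 + 4}{-4} + 11\right) 32 = 41 \left(- 2 \cdot 1 \left(- \frac{1}{4}\right) + 11\right) 32 = 41 \left(\left(-2\right) \left(- \frac{1}{4}\right) + 11\right) 32 = 41 \left(\frac{1}{2} + 11\right) 32 = 41 \cdot \frac{23}{2} \cdot 32 = \frac{943}{2} \cdot 32 = 15088$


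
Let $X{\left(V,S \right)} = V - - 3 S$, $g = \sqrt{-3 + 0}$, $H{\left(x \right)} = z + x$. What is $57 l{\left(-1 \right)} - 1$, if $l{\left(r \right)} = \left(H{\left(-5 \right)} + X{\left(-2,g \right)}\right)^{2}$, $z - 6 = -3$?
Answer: $-628 - 1368 i \sqrt{3} \approx -628.0 - 2369.4 i$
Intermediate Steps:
$z = 3$ ($z = 6 - 3 = 3$)
$H{\left(x \right)} = 3 + x$
$g = i \sqrt{3}$ ($g = \sqrt{-3} = i \sqrt{3} \approx 1.732 i$)
$X{\left(V,S \right)} = V + 3 S$
$l{\left(r \right)} = \left(-4 + 3 i \sqrt{3}\right)^{2}$ ($l{\left(r \right)} = \left(\left(3 - 5\right) - \left(2 - 3 i \sqrt{3}\right)\right)^{2} = \left(-2 - \left(2 - 3 i \sqrt{3}\right)\right)^{2} = \left(-4 + 3 i \sqrt{3}\right)^{2}$)
$57 l{\left(-1 \right)} - 1 = 57 \left(4 - 3 i \sqrt{3}\right)^{2} - 1 = -1 + 57 \left(4 - 3 i \sqrt{3}\right)^{2}$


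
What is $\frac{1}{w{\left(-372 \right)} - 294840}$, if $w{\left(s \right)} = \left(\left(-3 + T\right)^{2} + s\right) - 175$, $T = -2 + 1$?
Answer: $- \frac{1}{295371} \approx -3.3856 \cdot 10^{-6}$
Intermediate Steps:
$T = -1$
$w{\left(s \right)} = -159 + s$ ($w{\left(s \right)} = \left(\left(-3 - 1\right)^{2} + s\right) - 175 = \left(\left(-4\right)^{2} + s\right) - 175 = \left(16 + s\right) - 175 = -159 + s$)
$\frac{1}{w{\left(-372 \right)} - 294840} = \frac{1}{\left(-159 - 372\right) - 294840} = \frac{1}{-531 - 294840} = \frac{1}{-295371} = - \frac{1}{295371}$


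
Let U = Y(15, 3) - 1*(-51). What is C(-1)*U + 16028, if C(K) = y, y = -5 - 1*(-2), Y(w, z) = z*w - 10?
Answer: 15770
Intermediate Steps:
Y(w, z) = -10 + w*z (Y(w, z) = w*z - 10 = -10 + w*z)
y = -3 (y = -5 + 2 = -3)
C(K) = -3
U = 86 (U = (-10 + 15*3) - 1*(-51) = (-10 + 45) + 51 = 35 + 51 = 86)
C(-1)*U + 16028 = -3*86 + 16028 = -258 + 16028 = 15770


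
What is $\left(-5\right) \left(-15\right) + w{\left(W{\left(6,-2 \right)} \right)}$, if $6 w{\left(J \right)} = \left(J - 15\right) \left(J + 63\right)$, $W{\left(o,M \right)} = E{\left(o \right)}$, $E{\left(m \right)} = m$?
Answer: $- \frac{57}{2} \approx -28.5$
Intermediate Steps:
$W{\left(o,M \right)} = o$
$w{\left(J \right)} = \frac{\left(-15 + J\right) \left(63 + J\right)}{6}$ ($w{\left(J \right)} = \frac{\left(J - 15\right) \left(J + 63\right)}{6} = \frac{\left(-15 + J\right) \left(63 + J\right)}{6}$)
$\left(-5\right) \left(-15\right) + w{\left(W{\left(6,-2 \right)} \right)} = \left(-5\right) \left(-15\right) + \left(- \frac{315}{2} + 8 \cdot 6 + \frac{6^{2}}{6}\right) = 75 + \left(- \frac{315}{2} + 48 + \frac{1}{6} \cdot 36\right) = 75 + \left(- \frac{315}{2} + 48 + 6\right) = 75 - \frac{207}{2} = - \frac{57}{2}$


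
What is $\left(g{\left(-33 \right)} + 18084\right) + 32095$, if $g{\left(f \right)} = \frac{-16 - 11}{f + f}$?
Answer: $\frac{1103947}{22} \approx 50179.0$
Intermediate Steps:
$g{\left(f \right)} = - \frac{27}{2 f}$
$\left(g{\left(-33 \right)} + 18084\right) + 32095 = \left(- \frac{27}{2 \left(-33\right)} + 18084\right) + 32095 = \left(\left(- \frac{27}{2}\right) \left(- \frac{1}{33}\right) + 18084\right) + 32095 = \left(\frac{9}{22} + 18084\right) + 32095 = \frac{397857}{22} + 32095 = \frac{1103947}{22}$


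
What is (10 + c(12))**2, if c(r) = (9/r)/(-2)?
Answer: 5929/64 ≈ 92.641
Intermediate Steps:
c(r) = -9/(2*r) (c(r) = (9/r)*(-1/2) = -9/(2*r))
(10 + c(12))**2 = (10 - 9/2/12)**2 = (10 - 9/2*1/12)**2 = (10 - 3/8)**2 = (77/8)**2 = 5929/64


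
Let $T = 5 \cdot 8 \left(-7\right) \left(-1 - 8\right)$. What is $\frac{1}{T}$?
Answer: $\frac{1}{2520} \approx 0.00039683$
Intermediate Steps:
$T = 2520$ ($T = 40 \left(-7\right) \left(-1 - 8\right) = \left(-280\right) \left(-9\right) = 2520$)
$\frac{1}{T} = \frac{1}{2520}$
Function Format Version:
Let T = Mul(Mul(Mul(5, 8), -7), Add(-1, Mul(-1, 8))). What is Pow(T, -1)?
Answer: Rational(1, 2520) ≈ 0.00039683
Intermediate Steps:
T = 2520 (T = Mul(Mul(40, -7), Add(-1, -8)) = Mul(-280, -9) = 2520)
Pow(T, -1) = Pow(2520, -1) = Rational(1, 2520)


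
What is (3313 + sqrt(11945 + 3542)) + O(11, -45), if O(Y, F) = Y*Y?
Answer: 3434 + sqrt(15487) ≈ 3558.4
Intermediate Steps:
O(Y, F) = Y**2
(3313 + sqrt(11945 + 3542)) + O(11, -45) = (3313 + sqrt(11945 + 3542)) + 11**2 = (3313 + sqrt(15487)) + 121 = 3434 + sqrt(15487)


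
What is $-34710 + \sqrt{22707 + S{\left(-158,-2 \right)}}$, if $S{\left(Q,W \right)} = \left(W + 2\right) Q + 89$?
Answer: $-34710 + 2 \sqrt{5699} \approx -34559.0$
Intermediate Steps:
$S{\left(Q,W \right)} = 89 + Q \left(2 + W\right)$ ($S{\left(Q,W \right)} = \left(2 + W\right) Q + 89 = Q \left(2 + W\right) + 89 = 89 + Q \left(2 + W\right)$)
$-34710 + \sqrt{22707 + S{\left(-158,-2 \right)}} = -34710 + \sqrt{22707 + \left(89 + 2 \left(-158\right) - -316\right)} = -34710 + \sqrt{22707 + \left(89 - 316 + 316\right)} = -34710 + \sqrt{22707 + 89} = -34710 + \sqrt{22796} = -34710 + 2 \sqrt{5699}$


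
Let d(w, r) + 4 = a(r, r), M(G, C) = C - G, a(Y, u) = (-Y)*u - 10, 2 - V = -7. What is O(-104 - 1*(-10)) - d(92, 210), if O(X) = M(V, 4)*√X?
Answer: 44114 - 5*I*√94 ≈ 44114.0 - 48.477*I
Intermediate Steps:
V = 9 (V = 2 - 1*(-7) = 2 + 7 = 9)
a(Y, u) = -10 - Y*u (a(Y, u) = -Y*u - 10 = -10 - Y*u)
d(w, r) = -14 - r² (d(w, r) = -4 + (-10 - r*r) = -4 + (-10 - r²) = -14 - r²)
O(X) = -5*√X (O(X) = (4 - 1*9)*√X = (4 - 9)*√X = -5*√X)
O(-104 - 1*(-10)) - d(92, 210) = -5*√(-104 - 1*(-10)) - (-14 - 1*210²) = -5*√(-104 + 10) - (-14 - 1*44100) = -5*I*√94 - (-14 - 44100) = -5*I*√94 - 1*(-44114) = -5*I*√94 + 44114 = 44114 - 5*I*√94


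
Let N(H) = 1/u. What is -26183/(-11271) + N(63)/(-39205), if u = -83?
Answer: 85199886016/36676003065 ≈ 2.3230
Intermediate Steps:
N(H) = -1/83 (N(H) = 1/(-83) = -1/83)
-26183/(-11271) + N(63)/(-39205) = -26183/(-11271) - 1/83/(-39205) = -26183*(-1/11271) - 1/83*(-1/39205) = 26183/11271 + 1/3254015 = 85199886016/36676003065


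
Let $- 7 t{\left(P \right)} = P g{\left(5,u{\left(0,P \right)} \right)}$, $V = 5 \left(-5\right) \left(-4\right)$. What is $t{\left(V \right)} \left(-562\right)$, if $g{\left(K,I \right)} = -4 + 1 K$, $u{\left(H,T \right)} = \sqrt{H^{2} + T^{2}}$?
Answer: $\frac{56200}{7} \approx 8028.6$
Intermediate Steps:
$g{\left(K,I \right)} = -4 + K$
$V = 100$ ($V = \left(-25\right) \left(-4\right) = 100$)
$t{\left(P \right)} = - \frac{P}{7}$ ($t{\left(P \right)} = - \frac{P \left(-4 + 5\right)}{7} = - \frac{P 1}{7} = - \frac{P}{7}$)
$t{\left(V \right)} \left(-562\right) = \left(- \frac{1}{7}\right) 100 \left(-562\right) = \left(- \frac{100}{7}\right) \left(-562\right) = \frac{56200}{7}$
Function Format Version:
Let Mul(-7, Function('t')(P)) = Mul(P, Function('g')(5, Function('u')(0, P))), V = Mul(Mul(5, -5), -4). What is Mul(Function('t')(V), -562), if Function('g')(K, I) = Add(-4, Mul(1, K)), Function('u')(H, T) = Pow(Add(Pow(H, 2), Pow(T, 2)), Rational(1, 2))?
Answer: Rational(56200, 7) ≈ 8028.6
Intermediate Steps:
Function('g')(K, I) = Add(-4, K)
V = 100 (V = Mul(-25, -4) = 100)
Function('t')(P) = Mul(Rational(-1, 7), P) (Function('t')(P) = Mul(Rational(-1, 7), Mul(P, Add(-4, 5))) = Mul(Rational(-1, 7), Mul(P, 1)) = Mul(Rational(-1, 7), P))
Mul(Function('t')(V), -562) = Mul(Mul(Rational(-1, 7), 100), -562) = Mul(Rational(-100, 7), -562) = Rational(56200, 7)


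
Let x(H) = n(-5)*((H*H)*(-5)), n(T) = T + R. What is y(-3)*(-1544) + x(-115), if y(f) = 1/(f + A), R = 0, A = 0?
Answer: 993419/3 ≈ 3.3114e+5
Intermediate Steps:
n(T) = T (n(T) = T + 0 = T)
y(f) = 1/f (y(f) = 1/(f + 0) = 1/f)
x(H) = 25*H² (x(H) = -5*H*H*(-5) = -5*H²*(-5) = -(-25)*H² = 25*H²)
y(-3)*(-1544) + x(-115) = -1544/(-3) + 25*(-115)² = -⅓*(-1544) + 25*13225 = 1544/3 + 330625 = 993419/3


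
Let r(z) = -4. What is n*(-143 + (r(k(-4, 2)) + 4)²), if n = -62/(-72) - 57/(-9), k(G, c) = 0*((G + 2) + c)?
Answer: -37037/36 ≈ -1028.8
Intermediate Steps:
k(G, c) = 0 (k(G, c) = 0*((2 + G) + c) = 0*(2 + G + c) = 0)
n = 259/36 (n = -62*(-1/72) - 57*(-⅑) = 31/36 + 19/3 = 259/36 ≈ 7.1944)
n*(-143 + (r(k(-4, 2)) + 4)²) = 259*(-143 + (-4 + 4)²)/36 = 259*(-143 + 0²)/36 = 259*(-143 + 0)/36 = (259/36)*(-143) = -37037/36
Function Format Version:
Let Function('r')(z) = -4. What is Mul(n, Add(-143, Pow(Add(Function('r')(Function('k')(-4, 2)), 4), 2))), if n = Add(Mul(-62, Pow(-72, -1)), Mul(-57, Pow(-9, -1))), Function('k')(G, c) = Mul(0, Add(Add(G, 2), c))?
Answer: Rational(-37037, 36) ≈ -1028.8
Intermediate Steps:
Function('k')(G, c) = 0 (Function('k')(G, c) = Mul(0, Add(Add(2, G), c)) = Mul(0, Add(2, G, c)) = 0)
n = Rational(259, 36) (n = Add(Mul(-62, Rational(-1, 72)), Mul(-57, Rational(-1, 9))) = Add(Rational(31, 36), Rational(19, 3)) = Rational(259, 36) ≈ 7.1944)
Mul(n, Add(-143, Pow(Add(Function('r')(Function('k')(-4, 2)), 4), 2))) = Mul(Rational(259, 36), Add(-143, Pow(Add(-4, 4), 2))) = Mul(Rational(259, 36), Add(-143, Pow(0, 2))) = Mul(Rational(259, 36), Add(-143, 0)) = Mul(Rational(259, 36), -143) = Rational(-37037, 36)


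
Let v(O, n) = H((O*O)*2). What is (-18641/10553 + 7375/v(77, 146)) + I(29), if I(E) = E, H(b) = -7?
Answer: -75816603/73871 ≈ -1026.3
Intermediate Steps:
v(O, n) = -7
(-18641/10553 + 7375/v(77, 146)) + I(29) = (-18641/10553 + 7375/(-7)) + 29 = (-18641*1/10553 + 7375*(-⅐)) + 29 = (-18641/10553 - 7375/7) + 29 = -77958862/73871 + 29 = -75816603/73871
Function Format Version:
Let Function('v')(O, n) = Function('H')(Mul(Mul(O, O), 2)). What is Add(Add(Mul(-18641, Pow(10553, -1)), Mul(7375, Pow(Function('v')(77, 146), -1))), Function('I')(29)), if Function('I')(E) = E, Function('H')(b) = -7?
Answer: Rational(-75816603, 73871) ≈ -1026.3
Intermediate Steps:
Function('v')(O, n) = -7
Add(Add(Mul(-18641, Pow(10553, -1)), Mul(7375, Pow(Function('v')(77, 146), -1))), Function('I')(29)) = Add(Add(Mul(-18641, Pow(10553, -1)), Mul(7375, Pow(-7, -1))), 29) = Add(Add(Mul(-18641, Rational(1, 10553)), Mul(7375, Rational(-1, 7))), 29) = Add(Add(Rational(-18641, 10553), Rational(-7375, 7)), 29) = Add(Rational(-77958862, 73871), 29) = Rational(-75816603, 73871)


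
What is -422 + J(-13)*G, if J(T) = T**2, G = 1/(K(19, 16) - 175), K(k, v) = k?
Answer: -5077/12 ≈ -423.08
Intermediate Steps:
G = -1/156 (G = 1/(19 - 175) = 1/(-156) = -1/156 ≈ -0.0064103)
-422 + J(-13)*G = -422 + (-13)**2*(-1/156) = -422 + 169*(-1/156) = -422 - 13/12 = -5077/12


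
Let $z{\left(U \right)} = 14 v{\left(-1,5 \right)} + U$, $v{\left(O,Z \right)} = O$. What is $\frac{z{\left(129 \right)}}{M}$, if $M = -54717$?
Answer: $- \frac{5}{2379} \approx -0.0021017$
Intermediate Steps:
$z{\left(U \right)} = -14 + U$ ($z{\left(U \right)} = 14 \left(-1\right) + U = -14 + U$)
$\frac{z{\left(129 \right)}}{M} = \frac{-14 + 129}{-54717} = 115 \left(- \frac{1}{54717}\right) = - \frac{5}{2379}$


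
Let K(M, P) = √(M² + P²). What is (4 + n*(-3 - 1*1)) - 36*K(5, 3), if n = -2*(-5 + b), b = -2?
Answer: -52 - 36*√34 ≈ -261.91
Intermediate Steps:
n = 14 (n = -2*(-5 - 2) = -2*(-7) = 14)
(4 + n*(-3 - 1*1)) - 36*K(5, 3) = (4 + 14*(-3 - 1*1)) - 36*√(5² + 3²) = (4 + 14*(-3 - 1)) - 36*√(25 + 9) = (4 + 14*(-4)) - 36*√34 = (4 - 56) - 36*√34 = -52 - 36*√34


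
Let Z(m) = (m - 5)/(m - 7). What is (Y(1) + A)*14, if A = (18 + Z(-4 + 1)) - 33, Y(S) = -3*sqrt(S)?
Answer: -1204/5 ≈ -240.80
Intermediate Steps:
Z(m) = (-5 + m)/(-7 + m)
A = -71/5 (A = (18 + (-5 + (-4 + 1))/(-7 + (-4 + 1))) - 33 = (18 + (-5 - 3)/(-7 - 3)) - 33 = (18 - 8/(-10)) - 33 = (18 - 1/10*(-8)) - 33 = (18 + 4/5) - 33 = 94/5 - 33 = -71/5 ≈ -14.200)
(Y(1) + A)*14 = (-3*sqrt(1) - 71/5)*14 = (-3*1 - 71/5)*14 = (-3 - 71/5)*14 = -86/5*14 = -1204/5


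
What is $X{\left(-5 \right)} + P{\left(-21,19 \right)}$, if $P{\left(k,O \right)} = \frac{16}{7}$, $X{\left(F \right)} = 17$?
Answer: $\frac{135}{7} \approx 19.286$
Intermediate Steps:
$P{\left(k,O \right)} = \frac{16}{7}$ ($P{\left(k,O \right)} = 16 \cdot \frac{1}{7} = \frac{16}{7}$)
$X{\left(-5 \right)} + P{\left(-21,19 \right)} = 17 + \frac{16}{7} = \frac{135}{7}$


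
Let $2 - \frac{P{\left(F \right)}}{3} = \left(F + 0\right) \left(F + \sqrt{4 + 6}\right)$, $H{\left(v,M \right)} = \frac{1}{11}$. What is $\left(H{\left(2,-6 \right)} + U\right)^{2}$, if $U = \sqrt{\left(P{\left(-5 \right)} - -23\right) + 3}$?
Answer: $\frac{\left(1 + 11 \sqrt{-43 + 15 \sqrt{10}}\right)^{2}}{121} \approx 4.8253$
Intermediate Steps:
$H{\left(v,M \right)} = \frac{1}{11}$
$P{\left(F \right)} = 6 - 3 F \left(F + \sqrt{10}\right)$ ($P{\left(F \right)} = 6 - 3 \left(F + 0\right) \left(F + \sqrt{4 + 6}\right) = 6 - 3 F \left(F + \sqrt{10}\right)$)
$U = \sqrt{-43 + 15 \sqrt{10}}$ ($U = \sqrt{\left(\left(6 - 3 \left(-5\right)^{2} - - 15 \sqrt{10}\right) - -23\right) + 3} = \sqrt{\left(\left(6 - 75 + 15 \sqrt{10}\right) + 23\right) + 3} = \sqrt{\left(\left(-69 + 15 \sqrt{10}\right) + 23\right) + 3} = \sqrt{\left(-46 + 15 \sqrt{10}\right) + 3} = \sqrt{-43 + 15 \sqrt{10}} \approx 2.1057$)
$\left(H{\left(2,-6 \right)} + U\right)^{2} = \left(\frac{1}{11} + \sqrt{-43 + 15 \sqrt{10}}\right)^{2}$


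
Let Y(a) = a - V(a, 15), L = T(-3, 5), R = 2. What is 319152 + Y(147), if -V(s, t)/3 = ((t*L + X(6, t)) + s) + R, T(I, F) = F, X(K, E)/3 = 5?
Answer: 320016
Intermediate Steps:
X(K, E) = 15 (X(K, E) = 3*5 = 15)
L = 5
V(s, t) = -51 - 15*t - 3*s (V(s, t) = -3*(((t*5 + 15) + s) + 2) = -3*(((5*t + 15) + s) + 2) = -3*(((15 + 5*t) + s) + 2) = -3*((15 + s + 5*t) + 2) = -3*(17 + s + 5*t) = -51 - 15*t - 3*s)
Y(a) = 276 + 4*a (Y(a) = a - (-51 - 15*15 - 3*a) = a - (-51 - 225 - 3*a) = a - (-276 - 3*a) = a + (276 + 3*a) = 276 + 4*a)
319152 + Y(147) = 319152 + (276 + 4*147) = 319152 + (276 + 588) = 319152 + 864 = 320016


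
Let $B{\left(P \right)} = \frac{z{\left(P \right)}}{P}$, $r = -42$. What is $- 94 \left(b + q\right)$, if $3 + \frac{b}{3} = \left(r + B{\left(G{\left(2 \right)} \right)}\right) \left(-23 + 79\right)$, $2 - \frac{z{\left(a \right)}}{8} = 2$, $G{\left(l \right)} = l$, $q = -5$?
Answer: $664580$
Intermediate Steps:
$z{\left(a \right)} = 0$ ($z{\left(a \right)} = 16 - 16 = 0$)
$B{\left(P \right)} = 0$ ($B{\left(P \right)} = \frac{0}{P} = 0$)
$b = -7065$ ($b = -9 + 3 \left(-42 + 0\right) \left(-23 + 79\right) = -9 + 3 \left(\left(-42\right) 56\right) = -9 + 3 \left(-2352\right) = -9 - 7056 = -7065$)
$- 94 \left(b + q\right) = - 94 \left(-7065 - 5\right) = \left(-94\right) \left(-7070\right) = 664580$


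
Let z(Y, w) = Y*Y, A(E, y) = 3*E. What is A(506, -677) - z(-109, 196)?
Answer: -10363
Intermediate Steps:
z(Y, w) = Y²
A(506, -677) - z(-109, 196) = 3*506 - 1*(-109)² = 1518 - 1*11881 = 1518 - 11881 = -10363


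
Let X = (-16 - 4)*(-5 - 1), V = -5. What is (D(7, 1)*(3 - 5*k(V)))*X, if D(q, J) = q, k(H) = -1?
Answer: 6720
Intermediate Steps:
X = 120 (X = -20*(-6) = 120)
(D(7, 1)*(3 - 5*k(V)))*X = (7*(3 - 5*(-1)))*120 = (7*(3 + 5))*120 = (7*8)*120 = 56*120 = 6720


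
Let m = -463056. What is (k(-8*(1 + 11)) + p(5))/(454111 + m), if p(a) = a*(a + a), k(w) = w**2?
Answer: -9266/8945 ≈ -1.0359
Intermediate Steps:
p(a) = 2*a**2 (p(a) = a*(2*a) = 2*a**2)
(k(-8*(1 + 11)) + p(5))/(454111 + m) = ((-8*(1 + 11))**2 + 2*5**2)/(454111 - 463056) = ((-8*12)**2 + 2*25)/(-8945) = ((-96)**2 + 50)*(-1/8945) = (9216 + 50)*(-1/8945) = 9266*(-1/8945) = -9266/8945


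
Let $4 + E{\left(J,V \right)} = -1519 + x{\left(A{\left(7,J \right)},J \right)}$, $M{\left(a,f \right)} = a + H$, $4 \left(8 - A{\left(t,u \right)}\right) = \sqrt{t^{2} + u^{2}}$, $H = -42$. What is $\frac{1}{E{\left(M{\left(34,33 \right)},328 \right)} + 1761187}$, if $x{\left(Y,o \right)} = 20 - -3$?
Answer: $\frac{1}{1759687} \approx 5.6828 \cdot 10^{-7}$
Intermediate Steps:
$A{\left(t,u \right)} = 8 - \frac{\sqrt{t^{2} + u^{2}}}{4}$
$M{\left(a,f \right)} = -42 + a$ ($M{\left(a,f \right)} = a - 42 = -42 + a$)
$x{\left(Y,o \right)} = 23$ ($x{\left(Y,o \right)} = 20 + 3 = 23$)
$E{\left(J,V \right)} = -1500$ ($E{\left(J,V \right)} = -4 + \left(-1519 + 23\right) = -4 - 1496 = -1500$)
$\frac{1}{E{\left(M{\left(34,33 \right)},328 \right)} + 1761187} = \frac{1}{-1500 + 1761187} = \frac{1}{1759687}$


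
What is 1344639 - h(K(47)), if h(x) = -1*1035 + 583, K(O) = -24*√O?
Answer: 1345091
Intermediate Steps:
h(x) = -452 (h(x) = -1035 + 583 = -452)
1344639 - h(K(47)) = 1344639 - 1*(-452) = 1344639 + 452 = 1345091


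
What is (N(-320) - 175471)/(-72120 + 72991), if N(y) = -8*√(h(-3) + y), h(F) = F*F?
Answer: -175471/871 - 8*I*√311/871 ≈ -201.46 - 0.16198*I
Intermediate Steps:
h(F) = F²
N(y) = -8*√(9 + y) (N(y) = -8*√((-3)² + y) = -8*√(9 + y))
(N(-320) - 175471)/(-72120 + 72991) = (-8*√(9 - 320) - 175471)/(-72120 + 72991) = (-8*I*√311 - 175471)/871 = (-8*I*√311 - 175471)*(1/871) = (-175471 - 8*I*√311)*(1/871) = -175471/871 - 8*I*√311/871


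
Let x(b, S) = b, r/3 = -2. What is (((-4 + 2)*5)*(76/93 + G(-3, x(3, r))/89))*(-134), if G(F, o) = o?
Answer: 9437620/8277 ≈ 1140.2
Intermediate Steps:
r = -6 (r = 3*(-2) = -6)
(((-4 + 2)*5)*(76/93 + G(-3, x(3, r))/89))*(-134) = (((-4 + 2)*5)*(76/93 + 3/89))*(-134) = ((-2*5)*(76*(1/93) + 3*(1/89)))*(-134) = -10*(76/93 + 3/89)*(-134) = -10*7043/8277*(-134) = -70430/8277*(-134) = 9437620/8277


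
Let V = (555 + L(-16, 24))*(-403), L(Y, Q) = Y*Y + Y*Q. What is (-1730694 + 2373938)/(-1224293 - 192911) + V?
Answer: -60968631192/354301 ≈ -1.7208e+5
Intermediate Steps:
L(Y, Q) = Y**2 + Q*Y
V = -172081 (V = (555 - 16*(24 - 16))*(-403) = (555 - 16*8)*(-403) = (555 - 128)*(-403) = 427*(-403) = -172081)
(-1730694 + 2373938)/(-1224293 - 192911) + V = (-1730694 + 2373938)/(-1224293 - 192911) - 172081 = 643244/(-1417204) - 172081 = 643244*(-1/1417204) - 172081 = -160811/354301 - 172081 = -60968631192/354301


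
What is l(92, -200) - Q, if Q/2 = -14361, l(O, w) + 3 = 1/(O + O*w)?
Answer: 525787451/18308 ≈ 28719.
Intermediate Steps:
l(O, w) = -3 + 1/(O + O*w)
Q = -28722 (Q = 2*(-14361) = -28722)
l(92, -200) - Q = (1 - 3*92 - 3*92*(-200))/(92*(1 - 200)) - 1*(-28722) = (1/92)*(1 - 276 + 55200)/(-199) + 28722 = (1/92)*(-1/199)*54925 + 28722 = -54925/18308 + 28722 = 525787451/18308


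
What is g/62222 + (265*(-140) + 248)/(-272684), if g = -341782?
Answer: -11363184718/2120867981 ≈ -5.3578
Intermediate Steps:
g/62222 + (265*(-140) + 248)/(-272684) = -341782/62222 + (265*(-140) + 248)/(-272684) = -341782*1/62222 + (-37100 + 248)*(-1/272684) = -170891/31111 - 36852*(-1/272684) = -170891/31111 + 9213/68171 = -11363184718/2120867981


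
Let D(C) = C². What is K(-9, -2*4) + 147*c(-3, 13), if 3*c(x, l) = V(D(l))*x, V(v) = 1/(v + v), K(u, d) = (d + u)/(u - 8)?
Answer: 191/338 ≈ 0.56509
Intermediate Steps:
K(u, d) = (d + u)/(-8 + u)
V(v) = 1/(2*v)
c(x, l) = x/(6*l²) (c(x, l) = ((1/(2*(l²)))*x)/3 = ((1/(2*l²))*x)/3 = (x/(2*l²))/3 = x/(6*l²))
K(-9, -2*4) + 147*c(-3, 13) = (-2*4 - 9)/(-8 - 9) + 147*((⅙)*(-3)/13²) = (-8 - 9)/(-17) + 147*((⅙)*(-3)*(1/169)) = -1/17*(-17) + 147*(-1/338) = 1 - 147/338 = 191/338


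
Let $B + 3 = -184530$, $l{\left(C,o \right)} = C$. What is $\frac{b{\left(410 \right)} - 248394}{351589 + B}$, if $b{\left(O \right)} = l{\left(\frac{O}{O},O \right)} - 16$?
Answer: $- \frac{248409}{167056} \approx -1.487$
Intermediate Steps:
$B = -184533$ ($B = -3 - 184530 = -184533$)
$b{\left(O \right)} = -15$ ($b{\left(O \right)} = \frac{O}{O} - 16 = 1 - 16 = -15$)
$\frac{b{\left(410 \right)} - 248394}{351589 + B} = \frac{-15 - 248394}{351589 - 184533} = - \frac{248409}{167056}$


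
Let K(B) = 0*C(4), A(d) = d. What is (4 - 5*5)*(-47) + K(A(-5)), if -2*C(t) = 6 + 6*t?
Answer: 987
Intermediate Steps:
C(t) = -3 - 3*t (C(t) = -(6 + 6*t)/2 = -3 - 3*t)
K(B) = 0 (K(B) = 0*(-3 - 3*4) = 0*(-3 - 12) = 0*(-15) = 0)
(4 - 5*5)*(-47) + K(A(-5)) = (4 - 5*5)*(-47) + 0 = (4 - 25)*(-47) + 0 = -21*(-47) + 0 = 987 + 0 = 987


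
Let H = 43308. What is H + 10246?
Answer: 53554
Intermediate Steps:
H + 10246 = 43308 + 10246 = 53554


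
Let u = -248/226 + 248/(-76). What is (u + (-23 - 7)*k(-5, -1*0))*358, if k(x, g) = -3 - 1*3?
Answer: 135001084/2147 ≈ 62879.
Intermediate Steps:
k(x, g) = -6 (k(x, g) = -3 - 3 = -6)
u = -9362/2147 (u = -248*1/226 + 248*(-1/76) = -124/113 - 62/19 = -9362/2147 ≈ -4.3605)
(u + (-23 - 7)*k(-5, -1*0))*358 = (-9362/2147 + (-23 - 7)*(-6))*358 = (-9362/2147 - 30*(-6))*358 = (-9362/2147 + 180)*358 = (377098/2147)*358 = 135001084/2147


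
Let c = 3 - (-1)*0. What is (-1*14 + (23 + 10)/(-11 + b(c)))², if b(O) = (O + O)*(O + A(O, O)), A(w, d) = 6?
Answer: 323761/1849 ≈ 175.10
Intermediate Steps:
c = 3 (c = 3 - 1*0 = 3 + 0 = 3)
b(O) = 2*O*(6 + O) (b(O) = (O + O)*(O + 6) = (2*O)*(6 + O) = 2*O*(6 + O))
(-1*14 + (23 + 10)/(-11 + b(c)))² = (-1*14 + (23 + 10)/(-11 + 2*3*(6 + 3)))² = (-14 + 33/(-11 + 2*3*9))² = (-14 + 33/(-11 + 54))² = (-14 + 33/43)² = (-569/43)² = 323761/1849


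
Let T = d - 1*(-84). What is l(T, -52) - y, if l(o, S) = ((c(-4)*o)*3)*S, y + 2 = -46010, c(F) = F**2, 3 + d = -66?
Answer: 8572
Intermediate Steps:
d = -69 (d = -3 - 66 = -69)
T = 15 (T = -69 - 1*(-84) = -69 + 84 = 15)
y = -46012 (y = -2 - 46010 = -46012)
l(o, S) = 48*S*o (l(o, S) = (((-4)**2*o)*3)*S = ((16*o)*3)*S = (48*o)*S = 48*S*o)
l(T, -52) - y = 48*(-52)*15 - 1*(-46012) = -37440 + 46012 = 8572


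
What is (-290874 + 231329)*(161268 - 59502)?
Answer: -6059656470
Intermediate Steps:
(-290874 + 231329)*(161268 - 59502) = -59545*101766 = -6059656470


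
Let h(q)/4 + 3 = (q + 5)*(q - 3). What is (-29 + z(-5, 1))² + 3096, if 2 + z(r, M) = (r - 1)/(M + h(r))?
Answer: 486841/121 ≈ 4023.5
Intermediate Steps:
h(q) = -12 + 4*(-3 + q)*(5 + q) (h(q) = -12 + 4*((q + 5)*(q - 3)) = -12 + 4*((5 + q)*(-3 + q)) = -12 + 4*((-3 + q)*(5 + q)) = -12 + 4*(-3 + q)*(5 + q))
z(r, M) = -2 + (-1 + r)/(-72 + M + 4*r² + 8*r) (z(r, M) = -2 + (r - 1)/(M + (-72 + 4*r² + 8*r)) = -2 + (-1 + r)/(-72 + M + 4*r² + 8*r))
(-29 + z(-5, 1))² + 3096 = (-29 + (143 - 15*(-5) - 8*(-5)² - 2*1)/(-72 + 1 + 4*(-5)² + 8*(-5)))² + 3096 = (-29 + (143 + 75 - 8*25 - 2)/(-72 + 1 + 4*25 - 40))² + 3096 = (-29 + (143 + 75 - 200 - 2)/(-72 + 1 + 100 - 40))² + 3096 = (-29 + 16/(-11))² + 3096 = (-29 - 1/11*16)² + 3096 = (-29 - 16/11)² + 3096 = (-335/11)² + 3096 = 112225/121 + 3096 = 486841/121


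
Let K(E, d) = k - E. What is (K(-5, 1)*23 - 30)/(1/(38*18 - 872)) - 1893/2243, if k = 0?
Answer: -35845033/2243 ≈ -15981.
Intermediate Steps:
K(E, d) = -E (K(E, d) = 0 - E = -E)
(K(-5, 1)*23 - 30)/(1/(38*18 - 872)) - 1893/2243 = (-1*(-5)*23 - 30)/(1/(38*18 - 872)) - 1893/2243 = (5*23 - 30)/(1/(684 - 872)) - 1893*1/2243 = (115 - 30)/(1/(-188)) - 1893/2243 = 85/(-1/188) - 1893/2243 = 85*(-188) - 1893/2243 = -15980 - 1893/2243 = -35845033/2243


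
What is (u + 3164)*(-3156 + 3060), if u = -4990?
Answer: 175296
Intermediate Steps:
(u + 3164)*(-3156 + 3060) = (-4990 + 3164)*(-3156 + 3060) = -1826*(-96) = 175296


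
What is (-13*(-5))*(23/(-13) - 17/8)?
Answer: -2025/8 ≈ -253.13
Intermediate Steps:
(-13*(-5))*(23/(-13) - 17/8) = 65*(23*(-1/13) - 17*⅛) = 65*(-23/13 - 17/8) = 65*(-405/104) = -2025/8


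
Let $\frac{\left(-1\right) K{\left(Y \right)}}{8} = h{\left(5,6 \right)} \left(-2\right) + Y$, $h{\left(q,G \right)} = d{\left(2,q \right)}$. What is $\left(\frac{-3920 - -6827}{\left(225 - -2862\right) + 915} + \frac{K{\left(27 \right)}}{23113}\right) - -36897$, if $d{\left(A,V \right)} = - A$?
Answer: $\frac{39229577491}{1063198} \approx 36898.0$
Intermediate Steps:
$h{\left(q,G \right)} = -2$ ($h{\left(q,G \right)} = \left(-1\right) 2 = -2$)
$K{\left(Y \right)} = -32 - 8 Y$ ($K{\left(Y \right)} = - 8 \left(\left(-2\right) \left(-2\right) + Y\right) = - 8 \left(4 + Y\right) = -32 - 8 Y$)
$\left(\frac{-3920 - -6827}{\left(225 - -2862\right) + 915} + \frac{K{\left(27 \right)}}{23113}\right) - -36897 = \left(\frac{-3920 - -6827}{\left(225 - -2862\right) + 915} + \frac{-32 - 216}{23113}\right) - -36897 = \left(\frac{-3920 + 6827}{\left(225 + 2862\right) + 915} + \left(-32 - 216\right) \frac{1}{23113}\right) + 36897 = \left(\frac{2907}{3087 + 915} - \frac{248}{23113}\right) + 36897 = \left(\frac{2907}{4002} - \frac{248}{23113}\right) + 36897 = \left(2907 \cdot \frac{1}{4002} - \frac{248}{23113}\right) + 36897 = \left(\frac{969}{1334} - \frac{248}{23113}\right) + 36897 = \frac{760885}{1063198} + 36897 = \frac{39229577491}{1063198}$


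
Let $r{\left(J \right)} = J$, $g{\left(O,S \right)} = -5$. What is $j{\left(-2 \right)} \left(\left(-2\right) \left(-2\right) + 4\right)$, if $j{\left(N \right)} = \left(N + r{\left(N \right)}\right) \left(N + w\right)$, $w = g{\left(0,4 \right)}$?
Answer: $224$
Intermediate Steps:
$w = -5$
$j{\left(N \right)} = 2 N \left(-5 + N\right)$ ($j{\left(N \right)} = \left(N + N\right) \left(N - 5\right) = 2 N \left(-5 + N\right)$)
$j{\left(-2 \right)} \left(\left(-2\right) \left(-2\right) + 4\right) = 2 \left(-2\right) \left(-5 - 2\right) \left(\left(-2\right) \left(-2\right) + 4\right) = 2 \left(-2\right) \left(-7\right) \left(4 + 4\right) = 28 \cdot 8 = 224$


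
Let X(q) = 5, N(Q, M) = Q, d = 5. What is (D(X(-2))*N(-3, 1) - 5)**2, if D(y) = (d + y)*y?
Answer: 24025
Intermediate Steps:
D(y) = y*(5 + y) (D(y) = (5 + y)*y = y*(5 + y))
(D(X(-2))*N(-3, 1) - 5)**2 = ((5*(5 + 5))*(-3) - 5)**2 = ((5*10)*(-3) - 5)**2 = (50*(-3) - 5)**2 = (-150 - 5)**2 = (-155)**2 = 24025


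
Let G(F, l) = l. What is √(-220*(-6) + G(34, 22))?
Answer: √1342 ≈ 36.633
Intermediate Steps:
√(-220*(-6) + G(34, 22)) = √(-220*(-6) + 22) = √(1320 + 22) = √1342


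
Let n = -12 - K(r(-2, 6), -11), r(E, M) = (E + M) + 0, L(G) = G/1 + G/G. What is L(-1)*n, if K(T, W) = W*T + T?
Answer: 0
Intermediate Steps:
L(G) = 1 + G (L(G) = G*1 + 1 = G + 1 = 1 + G)
r(E, M) = E + M
K(T, W) = T + T*W (K(T, W) = T*W + T = T + T*W)
n = 28 (n = -12 - (-2 + 6)*(1 - 11) = -12 - 4*(-10) = -12 - 1*(-40) = -12 + 40 = 28)
L(-1)*n = (1 - 1)*28 = 0*28 = 0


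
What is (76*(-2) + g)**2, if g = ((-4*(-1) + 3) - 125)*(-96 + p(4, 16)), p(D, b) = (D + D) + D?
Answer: 95257600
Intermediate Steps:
p(D, b) = 3*D (p(D, b) = 2*D + D = 3*D)
g = 9912 (g = ((-4*(-1) + 3) - 125)*(-96 + 3*4) = ((4 + 3) - 125)*(-96 + 12) = (7 - 125)*(-84) = -118*(-84) = 9912)
(76*(-2) + g)**2 = (76*(-2) + 9912)**2 = (-152 + 9912)**2 = 9760**2 = 95257600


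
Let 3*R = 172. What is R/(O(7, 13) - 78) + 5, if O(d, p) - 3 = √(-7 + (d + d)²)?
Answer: 5720/1359 - 43*√21/1359 ≈ 4.0640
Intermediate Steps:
R = 172/3 (R = (⅓)*172 = 172/3 ≈ 57.333)
O(d, p) = 3 + √(-7 + 4*d²) (O(d, p) = 3 + √(-7 + (d + d)²) = 3 + √(-7 + (2*d)²) = 3 + √(-7 + 4*d²))
R/(O(7, 13) - 78) + 5 = (172/3)/((3 + √(-7 + 4*7²)) - 78) + 5 = (172/3)/((3 + √(-7 + 4*49)) - 78) + 5 = (172/3)/((3 + √(-7 + 196)) - 78) + 5 = (172/3)/((3 + √189) - 78) + 5 = (172/3)/((3 + 3*√21) - 78) + 5 = (172/3)/(-75 + 3*√21) + 5 = 172/(3*(-75 + 3*√21)) + 5 = 5 + 172/(3*(-75 + 3*√21))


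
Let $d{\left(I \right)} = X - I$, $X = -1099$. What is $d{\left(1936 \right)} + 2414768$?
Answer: $2411733$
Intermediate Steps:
$d{\left(I \right)} = -1099 - I$
$d{\left(1936 \right)} + 2414768 = \left(-1099 - 1936\right) + 2414768 = -3035 + 2414768 = 2411733$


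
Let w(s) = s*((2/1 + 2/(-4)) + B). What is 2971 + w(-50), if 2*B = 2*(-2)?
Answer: 2996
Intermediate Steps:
B = -2 (B = (2*(-2))/2 = (1/2)*(-4) = -2)
w(s) = -s/2 (w(s) = s*((2/1 + 2/(-4)) - 2) = s*((2*1 + 2*(-1/4)) - 2) = s*((2 - 1/2) - 2) = s*(3/2 - 2) = s*(-1/2) = -s/2)
2971 + w(-50) = 2971 - 1/2*(-50) = 2971 + 25 = 2996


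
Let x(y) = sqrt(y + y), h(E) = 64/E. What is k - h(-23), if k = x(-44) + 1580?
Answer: 36404/23 + 2*I*sqrt(22) ≈ 1582.8 + 9.3808*I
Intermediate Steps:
x(y) = sqrt(2)*sqrt(y) (x(y) = sqrt(2*y) = sqrt(2)*sqrt(y))
k = 1580 + 2*I*sqrt(22) (k = sqrt(2)*sqrt(-44) + 1580 = sqrt(2)*(2*I*sqrt(11)) + 1580 = 2*I*sqrt(22) + 1580 = 1580 + 2*I*sqrt(22) ≈ 1580.0 + 9.3808*I)
k - h(-23) = (1580 + 2*I*sqrt(22)) - 64/(-23) = (1580 + 2*I*sqrt(22)) - 64*(-1)/23 = (1580 + 2*I*sqrt(22)) - 1*(-64/23) = (1580 + 2*I*sqrt(22)) + 64/23 = 36404/23 + 2*I*sqrt(22)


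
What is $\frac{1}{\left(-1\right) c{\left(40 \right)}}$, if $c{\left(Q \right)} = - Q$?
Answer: $\frac{1}{40} \approx 0.025$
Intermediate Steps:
$\frac{1}{\left(-1\right) c{\left(40 \right)}} = \frac{1}{\left(-1\right) \left(\left(-1\right) 40\right)} = \frac{1}{\left(-1\right) \left(-40\right)} = \frac{1}{40}$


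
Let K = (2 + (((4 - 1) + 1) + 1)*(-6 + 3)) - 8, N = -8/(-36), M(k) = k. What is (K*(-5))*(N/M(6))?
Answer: 35/9 ≈ 3.8889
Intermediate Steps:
N = 2/9 (N = -8*(-1/36) = 2/9 ≈ 0.22222)
K = -21 (K = (2 + ((3 + 1) + 1)*(-3)) - 8 = (2 + (4 + 1)*(-3)) - 8 = (2 + 5*(-3)) - 8 = (2 - 15) - 8 = -13 - 8 = -21)
(K*(-5))*(N/M(6)) = (-21*(-5))*((2/9)/6) = 105*((2/9)*(1/6)) = 105*(1/27) = 35/9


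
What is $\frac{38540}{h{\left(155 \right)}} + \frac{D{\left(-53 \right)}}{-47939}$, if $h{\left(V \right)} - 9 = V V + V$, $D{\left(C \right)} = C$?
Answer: $\frac{1848851077}{1159596471} \approx 1.5944$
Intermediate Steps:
$h{\left(V \right)} = 9 + V + V^{2}$ ($h{\left(V \right)} = 9 + \left(V V + V\right) = 9 + \left(V^{2} + V\right) = 9 + \left(V + V^{2}\right) = 9 + V + V^{2}$)
$\frac{38540}{h{\left(155 \right)}} + \frac{D{\left(-53 \right)}}{-47939} = \frac{38540}{9 + 155 + 155^{2}} - \frac{53}{-47939} = \frac{38540}{9 + 155 + 24025} - - \frac{53}{47939} = \frac{38540}{24189} + \frac{53}{47939} = \frac{1848851077}{1159596471}$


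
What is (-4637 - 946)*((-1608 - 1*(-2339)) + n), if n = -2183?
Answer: 8106516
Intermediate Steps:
(-4637 - 946)*((-1608 - 1*(-2339)) + n) = (-4637 - 946)*((-1608 - 1*(-2339)) - 2183) = -5583*((-1608 + 2339) - 2183) = -5583*(731 - 2183) = -5583*(-1452) = 8106516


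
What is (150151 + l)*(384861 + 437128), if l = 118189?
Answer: 220572528260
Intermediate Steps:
(150151 + l)*(384861 + 437128) = (150151 + 118189)*(384861 + 437128) = 268340*821989 = 220572528260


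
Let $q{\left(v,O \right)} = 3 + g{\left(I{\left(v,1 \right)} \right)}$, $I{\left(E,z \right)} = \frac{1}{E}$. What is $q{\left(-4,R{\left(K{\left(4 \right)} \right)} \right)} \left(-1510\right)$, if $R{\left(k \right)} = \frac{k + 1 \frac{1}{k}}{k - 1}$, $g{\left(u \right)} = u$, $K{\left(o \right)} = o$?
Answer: $- \frac{8305}{2} \approx -4152.5$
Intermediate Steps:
$R{\left(k \right)} = \frac{k + \frac{1}{k}}{-1 + k}$
$q{\left(v,O \right)} = 3 + \frac{1}{v}$
$q{\left(-4,R{\left(K{\left(4 \right)} \right)} \right)} \left(-1510\right) = \left(3 + \frac{1}{-4}\right) \left(-1510\right) = \left(3 - \frac{1}{4}\right) \left(-1510\right) = \frac{11}{4} \left(-1510\right) = - \frac{8305}{2}$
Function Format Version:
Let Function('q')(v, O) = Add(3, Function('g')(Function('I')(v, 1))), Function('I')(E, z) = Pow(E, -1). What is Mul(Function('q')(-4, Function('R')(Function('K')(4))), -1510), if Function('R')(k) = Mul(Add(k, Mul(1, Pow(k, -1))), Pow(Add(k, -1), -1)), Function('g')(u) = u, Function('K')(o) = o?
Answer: Rational(-8305, 2) ≈ -4152.5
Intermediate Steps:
Function('R')(k) = Mul(Pow(Add(-1, k), -1), Add(k, Pow(k, -1))) (Function('R')(k) = Mul(Add(k, Pow(k, -1)), Pow(Add(-1, k), -1)) = Mul(Pow(Add(-1, k), -1), Add(k, Pow(k, -1))))
Function('q')(v, O) = Add(3, Pow(v, -1))
Mul(Function('q')(-4, Function('R')(Function('K')(4))), -1510) = Mul(Add(3, Pow(-4, -1)), -1510) = Mul(Add(3, Rational(-1, 4)), -1510) = Mul(Rational(11, 4), -1510) = Rational(-8305, 2)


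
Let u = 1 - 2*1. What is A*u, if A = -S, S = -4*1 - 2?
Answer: -6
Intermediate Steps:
S = -6 (S = -4 - 2 = -6)
u = -1 (u = 1 - 2 = -1)
A = 6 (A = -1*(-6) = 6)
A*u = 6*(-1) = -6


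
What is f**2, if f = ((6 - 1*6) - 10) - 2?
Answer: 144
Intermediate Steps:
f = -12 (f = ((6 - 6) - 10) - 2 = (0 - 10) - 2 = -10 - 2 = -12)
f**2 = (-12)**2 = 144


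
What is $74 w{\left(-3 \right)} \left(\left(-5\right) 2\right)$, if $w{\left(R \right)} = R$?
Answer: $2220$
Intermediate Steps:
$74 w{\left(-3 \right)} \left(\left(-5\right) 2\right) = 74 \left(-3\right) \left(\left(-5\right) 2\right) = \left(-222\right) \left(-10\right) = 2220$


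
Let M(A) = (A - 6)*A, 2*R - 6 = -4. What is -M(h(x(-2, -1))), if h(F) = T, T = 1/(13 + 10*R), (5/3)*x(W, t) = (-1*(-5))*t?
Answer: 137/529 ≈ 0.25898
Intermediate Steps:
R = 1 (R = 3 + (1/2)*(-4) = 3 - 2 = 1)
x(W, t) = 3*t (x(W, t) = 3*((-1*(-5))*t)/5 = 3*(5*t)/5 = 3*t)
T = 1/23 (T = 1/(13 + 10*1) = 1/(13 + 10) = 1/23 ≈ 0.043478)
h(F) = 1/23
M(A) = A*(-6 + A) (M(A) = (-6 + A)*A = A*(-6 + A))
-M(h(x(-2, -1))) = -(-6 + 1/23)/23 = -(-137)/(23*23) = -1*(-137/529) = 137/529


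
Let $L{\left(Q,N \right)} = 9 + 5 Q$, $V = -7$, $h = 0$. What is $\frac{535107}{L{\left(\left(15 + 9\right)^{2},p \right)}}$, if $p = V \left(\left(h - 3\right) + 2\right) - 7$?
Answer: $\frac{1667}{9} \approx 185.22$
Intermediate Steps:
$p = 0$ ($p = - 7 \left(\left(0 - 3\right) + 2\right) - 7 = - 7 \left(-3 + 2\right) - 7 = \left(-7\right) \left(-1\right) - 7 = 7 - 7 = 0$)
$\frac{535107}{L{\left(\left(15 + 9\right)^{2},p \right)}} = \frac{535107}{9 + 5 \left(15 + 9\right)^{2}} = \frac{535107}{9 + 5 \cdot 24^{2}} = \frac{535107}{9 + 5 \cdot 576} = \frac{535107}{9 + 2880} = \frac{535107}{2889} = 535107 \cdot \frac{1}{2889} = \frac{1667}{9}$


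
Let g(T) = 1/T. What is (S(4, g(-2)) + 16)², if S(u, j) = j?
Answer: 961/4 ≈ 240.25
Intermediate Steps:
g(T) = 1/T
(S(4, g(-2)) + 16)² = (1/(-2) + 16)² = (-½ + 16)² = (31/2)² = 961/4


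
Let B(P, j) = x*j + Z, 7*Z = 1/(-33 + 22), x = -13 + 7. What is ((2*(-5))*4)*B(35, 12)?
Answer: 221800/77 ≈ 2880.5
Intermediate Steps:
x = -6
Z = -1/77 (Z = 1/(7*(-33 + 22)) = (⅐)/(-11) = (⅐)*(-1/11) = -1/77 ≈ -0.012987)
B(P, j) = -1/77 - 6*j (B(P, j) = -6*j - 1/77 = -1/77 - 6*j)
((2*(-5))*4)*B(35, 12) = ((2*(-5))*4)*(-1/77 - 6*12) = (-10*4)*(-1/77 - 72) = -40*(-5545/77) = 221800/77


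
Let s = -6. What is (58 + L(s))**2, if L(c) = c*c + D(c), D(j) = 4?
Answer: 9604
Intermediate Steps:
L(c) = 4 + c**2 (L(c) = c*c + 4 = c**2 + 4 = 4 + c**2)
(58 + L(s))**2 = (58 + (4 + (-6)**2))**2 = (58 + (4 + 36))**2 = (58 + 40)**2 = 98**2 = 9604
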